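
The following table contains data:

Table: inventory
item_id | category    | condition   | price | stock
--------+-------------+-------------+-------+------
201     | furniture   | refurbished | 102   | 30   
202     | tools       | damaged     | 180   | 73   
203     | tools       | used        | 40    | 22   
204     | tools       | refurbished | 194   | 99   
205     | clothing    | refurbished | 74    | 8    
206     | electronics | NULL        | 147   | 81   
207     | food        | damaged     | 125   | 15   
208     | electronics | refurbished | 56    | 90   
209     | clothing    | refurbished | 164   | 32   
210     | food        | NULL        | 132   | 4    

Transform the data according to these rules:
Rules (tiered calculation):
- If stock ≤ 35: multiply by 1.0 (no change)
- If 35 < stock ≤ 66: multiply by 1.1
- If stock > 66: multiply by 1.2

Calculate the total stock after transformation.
522.6

Step 1: Tier 1 (stock ≤ 35): 6 records, sum = 111 × 1.0 = 111.0
Step 2: Tier 2 (35 < stock ≤ 66): 0 records, sum = 0 × 1.1 = 0.0
Step 3: Tier 3 (stock > 66): 4 records, sum = 343 × 1.2 = 411.6
Step 4: Final sum = 111.0 + 0.0 + 411.6 = 522.6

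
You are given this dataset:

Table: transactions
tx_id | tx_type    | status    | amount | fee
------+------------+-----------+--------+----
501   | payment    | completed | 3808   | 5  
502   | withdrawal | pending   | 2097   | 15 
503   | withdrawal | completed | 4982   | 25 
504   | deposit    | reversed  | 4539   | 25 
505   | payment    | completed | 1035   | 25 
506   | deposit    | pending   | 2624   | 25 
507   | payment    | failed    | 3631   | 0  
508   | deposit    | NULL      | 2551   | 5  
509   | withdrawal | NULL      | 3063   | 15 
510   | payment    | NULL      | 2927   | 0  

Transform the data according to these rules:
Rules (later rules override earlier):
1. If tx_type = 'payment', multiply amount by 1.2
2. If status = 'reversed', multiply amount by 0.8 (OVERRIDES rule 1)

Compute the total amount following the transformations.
32629.4

Step 1: Rule 2 takes priority for records with status = 'reversed'
  - 1 records: 4539 × 0.8 = 3631.2
Step 2: Rule 1 applies to remaining records with tx_type = 'payment'
  - 4 records: 11401 × 1.2 = 13681.2
Step 3: Other records unchanged: 15317
Step 4: Final sum = 3631.2 + 13681.2 + 15317 = 32629.4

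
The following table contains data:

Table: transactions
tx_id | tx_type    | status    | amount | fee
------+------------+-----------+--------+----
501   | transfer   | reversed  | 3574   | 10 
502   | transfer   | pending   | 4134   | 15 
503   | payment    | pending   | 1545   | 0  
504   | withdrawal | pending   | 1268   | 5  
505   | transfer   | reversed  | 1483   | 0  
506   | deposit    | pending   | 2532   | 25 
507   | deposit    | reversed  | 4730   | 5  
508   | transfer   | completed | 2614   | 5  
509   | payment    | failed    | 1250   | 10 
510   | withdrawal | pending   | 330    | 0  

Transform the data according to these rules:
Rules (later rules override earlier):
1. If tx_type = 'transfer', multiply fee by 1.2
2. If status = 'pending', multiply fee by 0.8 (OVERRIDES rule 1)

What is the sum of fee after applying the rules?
69.0

Step 1: Rule 2 takes priority for records with status = 'pending'
  - 5 records: 45 × 0.8 = 36.0
Step 2: Rule 1 applies to remaining records with tx_type = 'transfer'
  - 3 records: 15 × 1.2 = 18.0
Step 3: Other records unchanged: 15
Step 4: Final sum = 36.0 + 18.0 + 15 = 69.0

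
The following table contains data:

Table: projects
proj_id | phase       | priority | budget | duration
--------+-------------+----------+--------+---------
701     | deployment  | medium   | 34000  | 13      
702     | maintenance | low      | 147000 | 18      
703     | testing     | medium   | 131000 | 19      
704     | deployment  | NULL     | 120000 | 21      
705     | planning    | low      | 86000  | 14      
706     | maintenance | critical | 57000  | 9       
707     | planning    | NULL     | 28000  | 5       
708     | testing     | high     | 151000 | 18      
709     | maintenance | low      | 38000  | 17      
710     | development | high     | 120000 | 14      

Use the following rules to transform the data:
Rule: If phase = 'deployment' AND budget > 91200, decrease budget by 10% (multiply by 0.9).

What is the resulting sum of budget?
900000.0

Step 1: Find records where phase = 'deployment' AND budget > 91200
Step 2: 1 records match, summing to 120000
Step 3: After multiplier: 120000 × 0.9 = 108000.0
Step 4: Unaffected records sum: 792000
Step 5: Final sum = 108000.0 + 792000 = 900000.0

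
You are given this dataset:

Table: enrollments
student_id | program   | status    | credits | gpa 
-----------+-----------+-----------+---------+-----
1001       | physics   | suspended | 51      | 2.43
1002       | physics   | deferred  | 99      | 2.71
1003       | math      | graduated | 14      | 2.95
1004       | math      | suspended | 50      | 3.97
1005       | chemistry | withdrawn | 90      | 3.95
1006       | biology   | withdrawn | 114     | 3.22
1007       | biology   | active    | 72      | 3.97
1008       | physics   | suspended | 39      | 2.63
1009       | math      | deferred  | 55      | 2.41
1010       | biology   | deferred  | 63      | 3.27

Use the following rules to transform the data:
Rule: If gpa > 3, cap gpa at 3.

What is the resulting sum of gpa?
28.13

Step 1: 5 records have gpa > 3
Step 2: These records originally summed to 18.38
Step 3: After capping: 5 × 3 = 15
Step 4: Unaffected records sum: 13.13
Step 5: Final sum = 15 + 13.13 = 28.13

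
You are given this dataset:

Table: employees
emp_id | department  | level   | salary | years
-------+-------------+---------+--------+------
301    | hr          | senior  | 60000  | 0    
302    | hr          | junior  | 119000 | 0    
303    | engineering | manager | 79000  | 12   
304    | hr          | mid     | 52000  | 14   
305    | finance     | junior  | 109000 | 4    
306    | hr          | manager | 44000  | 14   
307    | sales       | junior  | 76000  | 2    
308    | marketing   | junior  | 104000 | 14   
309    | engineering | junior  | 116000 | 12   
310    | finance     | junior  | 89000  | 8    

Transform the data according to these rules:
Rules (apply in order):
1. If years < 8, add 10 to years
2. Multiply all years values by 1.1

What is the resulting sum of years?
132.0

Step 1: Apply Rule 1 - Add 10 to records with years < 8
  - 4 records affected: 6 + (4 × 10) = 46
  - Unaffected records: 74
  - Sum after Rule 1: 120
Step 2: Apply Rule 2 - Multiply all by 1.1
  - 120 × 1.1 = 132.0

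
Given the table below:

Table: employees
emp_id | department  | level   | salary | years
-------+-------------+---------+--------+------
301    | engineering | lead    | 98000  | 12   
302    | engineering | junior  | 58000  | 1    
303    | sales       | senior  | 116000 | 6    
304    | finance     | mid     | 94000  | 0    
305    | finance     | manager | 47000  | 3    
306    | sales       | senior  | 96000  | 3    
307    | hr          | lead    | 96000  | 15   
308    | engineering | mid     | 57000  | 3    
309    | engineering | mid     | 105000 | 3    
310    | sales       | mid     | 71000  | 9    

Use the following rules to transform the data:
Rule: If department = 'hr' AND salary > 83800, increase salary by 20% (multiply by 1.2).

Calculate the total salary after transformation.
857200.0

Step 1: Find records where department = 'hr' AND salary > 83800
Step 2: 1 records match, summing to 96000
Step 3: After multiplier: 96000 × 1.2 = 115200.0
Step 4: Unaffected records sum: 742000
Step 5: Final sum = 115200.0 + 742000 = 857200.0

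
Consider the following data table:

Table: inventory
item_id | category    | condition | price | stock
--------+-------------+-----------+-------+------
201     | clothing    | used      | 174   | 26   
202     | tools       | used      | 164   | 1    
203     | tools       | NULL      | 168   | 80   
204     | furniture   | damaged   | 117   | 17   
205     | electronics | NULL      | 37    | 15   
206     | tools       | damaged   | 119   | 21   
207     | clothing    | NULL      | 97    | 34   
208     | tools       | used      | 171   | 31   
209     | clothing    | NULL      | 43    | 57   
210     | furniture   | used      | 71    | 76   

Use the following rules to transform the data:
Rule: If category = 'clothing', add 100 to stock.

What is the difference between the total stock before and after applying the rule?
300

Step 1: Original sum of stock = 358
Step 2: 3 records have category = 'clothing'
Step 3: Each affected record changes by 100
Step 4: Total change = 3 × 100 = 300
Step 5: New sum = 358 + 300 = 658
Step 6: Difference = |658 - 358| = 300
        (Sum increased by 300)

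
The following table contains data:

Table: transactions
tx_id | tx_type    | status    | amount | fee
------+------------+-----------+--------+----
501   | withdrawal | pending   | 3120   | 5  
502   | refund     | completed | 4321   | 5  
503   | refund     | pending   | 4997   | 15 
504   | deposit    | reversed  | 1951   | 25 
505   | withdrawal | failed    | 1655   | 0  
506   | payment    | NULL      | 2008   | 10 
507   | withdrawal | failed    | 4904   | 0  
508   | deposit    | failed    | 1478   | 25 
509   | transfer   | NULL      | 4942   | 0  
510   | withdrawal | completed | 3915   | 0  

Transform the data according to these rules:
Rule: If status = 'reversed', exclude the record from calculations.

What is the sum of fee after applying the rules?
60

Step 1: Identify records where status = 'reversed'
Step 2: The excluded records sum to 25
Step 3: Original total fee = 85
Step 4: Remaining total = 85 - 25 = 60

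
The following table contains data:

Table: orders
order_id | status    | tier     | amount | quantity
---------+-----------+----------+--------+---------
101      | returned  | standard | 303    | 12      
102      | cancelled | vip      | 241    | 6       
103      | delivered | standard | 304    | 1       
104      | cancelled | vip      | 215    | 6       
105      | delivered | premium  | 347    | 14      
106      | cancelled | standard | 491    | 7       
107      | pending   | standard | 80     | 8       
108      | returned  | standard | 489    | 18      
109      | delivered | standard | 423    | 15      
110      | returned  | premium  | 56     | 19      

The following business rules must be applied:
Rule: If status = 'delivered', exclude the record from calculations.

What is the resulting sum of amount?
1875

Step 1: Identify records where status = 'delivered'
Step 2: The excluded records sum to 1074
Step 3: Original total amount = 2949
Step 4: Remaining total = 2949 - 1074 = 1875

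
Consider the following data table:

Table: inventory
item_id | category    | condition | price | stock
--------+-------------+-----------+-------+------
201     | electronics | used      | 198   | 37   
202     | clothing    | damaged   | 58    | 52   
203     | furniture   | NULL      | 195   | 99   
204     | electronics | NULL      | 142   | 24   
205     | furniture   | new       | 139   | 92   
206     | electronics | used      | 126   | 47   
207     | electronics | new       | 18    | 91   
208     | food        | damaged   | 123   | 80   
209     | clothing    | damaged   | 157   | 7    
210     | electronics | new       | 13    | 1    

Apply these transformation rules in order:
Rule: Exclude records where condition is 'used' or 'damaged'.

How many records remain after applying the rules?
5

Step 1: Count records to exclude
  - 2 (used) + 3 (damaged) = 5 records
Step 2: Total records: 10
Step 3: Remaining = 10 - 5 = 5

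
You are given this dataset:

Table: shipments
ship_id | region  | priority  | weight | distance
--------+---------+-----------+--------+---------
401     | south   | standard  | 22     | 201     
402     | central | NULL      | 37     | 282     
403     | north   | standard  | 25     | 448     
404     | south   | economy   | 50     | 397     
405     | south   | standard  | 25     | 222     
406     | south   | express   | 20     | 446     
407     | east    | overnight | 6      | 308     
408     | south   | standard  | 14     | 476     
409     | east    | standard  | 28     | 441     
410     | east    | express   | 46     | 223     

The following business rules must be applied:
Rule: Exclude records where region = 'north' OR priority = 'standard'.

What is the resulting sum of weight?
159

Step 1: Find records where region = 'north' OR priority = 'standard'
Step 2: 5 records match, summing to 114
Step 3: Original sum: 273
Step 4: Remaining sum = 273 - 114 = 159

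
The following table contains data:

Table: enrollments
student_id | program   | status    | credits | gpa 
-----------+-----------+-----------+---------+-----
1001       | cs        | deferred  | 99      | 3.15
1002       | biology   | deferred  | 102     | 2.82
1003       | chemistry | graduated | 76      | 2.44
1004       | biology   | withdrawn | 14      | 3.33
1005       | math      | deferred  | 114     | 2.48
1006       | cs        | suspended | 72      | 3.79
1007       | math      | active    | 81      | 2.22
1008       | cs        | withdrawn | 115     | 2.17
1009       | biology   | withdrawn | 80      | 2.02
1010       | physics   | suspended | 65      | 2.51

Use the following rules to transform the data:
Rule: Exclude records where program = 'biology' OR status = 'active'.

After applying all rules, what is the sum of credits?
541

Step 1: Find records where program = 'biology' OR status = 'active'
Step 2: 4 records match, summing to 277
Step 3: Original sum: 818
Step 4: Remaining sum = 818 - 277 = 541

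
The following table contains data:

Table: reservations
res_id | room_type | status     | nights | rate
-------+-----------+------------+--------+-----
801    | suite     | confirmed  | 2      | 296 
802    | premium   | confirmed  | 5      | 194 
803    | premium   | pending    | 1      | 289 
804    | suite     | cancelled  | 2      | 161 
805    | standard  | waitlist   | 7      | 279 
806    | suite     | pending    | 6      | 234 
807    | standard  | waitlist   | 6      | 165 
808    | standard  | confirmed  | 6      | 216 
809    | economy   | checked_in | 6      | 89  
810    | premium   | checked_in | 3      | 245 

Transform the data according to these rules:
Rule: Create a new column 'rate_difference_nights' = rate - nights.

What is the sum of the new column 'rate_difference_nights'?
2124

Step 1: For each record, compute rate - nights
Example calculations:
  296 - 2 = 294
  194 - 5 = 189
  289 - 1 = 288
  ...
Step 2: Sum all derived values
Step 3: Total = 2124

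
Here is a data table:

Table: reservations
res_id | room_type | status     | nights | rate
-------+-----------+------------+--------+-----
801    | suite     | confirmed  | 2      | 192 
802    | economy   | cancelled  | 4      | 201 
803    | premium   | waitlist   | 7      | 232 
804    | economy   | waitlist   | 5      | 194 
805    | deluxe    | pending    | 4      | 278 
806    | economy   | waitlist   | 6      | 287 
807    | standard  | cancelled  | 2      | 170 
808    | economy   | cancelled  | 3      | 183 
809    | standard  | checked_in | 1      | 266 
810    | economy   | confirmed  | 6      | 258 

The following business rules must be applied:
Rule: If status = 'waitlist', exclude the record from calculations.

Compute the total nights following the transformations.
22

Step 1: Identify records where status = 'waitlist'
Step 2: The excluded records sum to 18
Step 3: Original total nights = 40
Step 4: Remaining total = 40 - 18 = 22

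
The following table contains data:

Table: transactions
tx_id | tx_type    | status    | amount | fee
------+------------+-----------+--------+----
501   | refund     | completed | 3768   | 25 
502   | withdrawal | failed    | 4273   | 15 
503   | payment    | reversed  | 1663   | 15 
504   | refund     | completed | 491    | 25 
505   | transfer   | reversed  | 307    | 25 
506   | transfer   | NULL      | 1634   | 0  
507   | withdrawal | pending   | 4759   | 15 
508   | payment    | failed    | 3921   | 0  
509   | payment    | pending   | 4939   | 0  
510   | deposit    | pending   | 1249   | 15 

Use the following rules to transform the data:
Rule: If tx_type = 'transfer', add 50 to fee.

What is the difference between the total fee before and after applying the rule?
100

Step 1: Original sum of fee = 135
Step 2: 2 records have tx_type = 'transfer'
Step 3: Each affected record changes by 50
Step 4: Total change = 2 × 50 = 100
Step 5: New sum = 135 + 100 = 235
Step 6: Difference = |235 - 135| = 100
        (Sum increased by 100)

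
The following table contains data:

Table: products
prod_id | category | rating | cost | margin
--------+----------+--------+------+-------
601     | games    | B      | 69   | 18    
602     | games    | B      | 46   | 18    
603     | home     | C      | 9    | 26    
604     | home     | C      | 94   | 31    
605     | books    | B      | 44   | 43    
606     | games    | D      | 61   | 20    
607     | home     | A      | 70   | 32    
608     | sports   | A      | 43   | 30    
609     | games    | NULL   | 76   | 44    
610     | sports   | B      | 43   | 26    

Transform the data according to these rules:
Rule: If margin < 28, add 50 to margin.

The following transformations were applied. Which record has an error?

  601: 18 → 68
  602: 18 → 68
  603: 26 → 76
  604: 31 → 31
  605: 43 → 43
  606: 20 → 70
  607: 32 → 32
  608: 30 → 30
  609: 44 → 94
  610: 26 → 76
Record 609 has an error. The correct transformed value should be 44, not 94.

Step 1: Check each record against the rule
Step 2: Record 609 has margin = 44
Step 3: Since 44 >= 28, the bonus should not have been applied
Step 4: Correct value = 44, but claimed value = 94
Conclusion: Record 609 has the error.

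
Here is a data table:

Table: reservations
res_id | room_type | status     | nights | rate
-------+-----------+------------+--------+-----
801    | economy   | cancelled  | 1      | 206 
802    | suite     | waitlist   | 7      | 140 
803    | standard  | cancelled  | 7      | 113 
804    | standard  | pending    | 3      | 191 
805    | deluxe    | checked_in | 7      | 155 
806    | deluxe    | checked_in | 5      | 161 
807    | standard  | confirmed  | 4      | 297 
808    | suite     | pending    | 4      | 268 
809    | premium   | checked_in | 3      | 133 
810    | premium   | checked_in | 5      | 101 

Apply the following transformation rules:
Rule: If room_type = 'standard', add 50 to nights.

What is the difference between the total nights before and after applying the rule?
150

Step 1: Original sum of nights = 46
Step 2: 3 records have room_type = 'standard'
Step 3: Each affected record changes by 50
Step 4: Total change = 3 × 50 = 150
Step 5: New sum = 46 + 150 = 196
Step 6: Difference = |196 - 46| = 150
        (Sum increased by 150)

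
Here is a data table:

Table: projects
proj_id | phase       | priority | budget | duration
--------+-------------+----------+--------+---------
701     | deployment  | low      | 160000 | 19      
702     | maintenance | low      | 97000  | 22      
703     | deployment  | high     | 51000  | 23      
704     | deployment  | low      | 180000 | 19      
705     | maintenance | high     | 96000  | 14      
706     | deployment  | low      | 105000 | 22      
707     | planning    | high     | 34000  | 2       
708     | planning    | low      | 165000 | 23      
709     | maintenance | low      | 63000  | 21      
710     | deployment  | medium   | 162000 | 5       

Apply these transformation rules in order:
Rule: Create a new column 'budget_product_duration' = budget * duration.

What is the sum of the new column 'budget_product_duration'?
19417000

Step 1: For each record, compute budget * duration
Example calculations:
  160000 * 19 = 3040000
  97000 * 22 = 2134000
  51000 * 23 = 1173000
  ...
Step 2: Sum all derived values
Step 3: Total = 19417000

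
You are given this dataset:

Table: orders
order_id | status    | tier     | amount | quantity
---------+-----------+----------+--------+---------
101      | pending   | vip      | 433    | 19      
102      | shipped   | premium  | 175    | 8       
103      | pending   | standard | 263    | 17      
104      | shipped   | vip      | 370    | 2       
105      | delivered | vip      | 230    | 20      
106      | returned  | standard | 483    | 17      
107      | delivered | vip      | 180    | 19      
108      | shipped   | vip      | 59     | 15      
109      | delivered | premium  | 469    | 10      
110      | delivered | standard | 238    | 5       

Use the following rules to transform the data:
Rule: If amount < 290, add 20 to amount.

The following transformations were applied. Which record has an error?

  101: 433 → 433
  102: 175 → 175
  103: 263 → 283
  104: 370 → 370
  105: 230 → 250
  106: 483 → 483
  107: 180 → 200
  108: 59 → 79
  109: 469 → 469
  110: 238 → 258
Record 102 has an error. The correct transformed value should be 195, not 175.

Step 1: Check each record against the rule
Step 2: Record 102 has amount = 175
Step 3: Since 175 < 290, the bonus should have been applied
Step 4: Correct value = 195, but claimed value = 175
Conclusion: Record 102 has the error.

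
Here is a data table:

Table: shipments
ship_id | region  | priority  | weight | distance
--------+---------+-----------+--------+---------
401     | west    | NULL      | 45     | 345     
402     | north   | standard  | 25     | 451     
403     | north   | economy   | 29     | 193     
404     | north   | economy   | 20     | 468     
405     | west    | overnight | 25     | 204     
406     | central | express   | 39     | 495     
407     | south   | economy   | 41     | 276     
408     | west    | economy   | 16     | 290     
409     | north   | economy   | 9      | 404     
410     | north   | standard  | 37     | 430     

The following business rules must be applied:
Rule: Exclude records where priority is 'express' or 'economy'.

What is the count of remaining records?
4

Step 1: Count records to exclude
  - 1 (express) + 5 (economy) = 6 records
Step 2: Total records: 10
Step 3: Remaining = 10 - 6 = 4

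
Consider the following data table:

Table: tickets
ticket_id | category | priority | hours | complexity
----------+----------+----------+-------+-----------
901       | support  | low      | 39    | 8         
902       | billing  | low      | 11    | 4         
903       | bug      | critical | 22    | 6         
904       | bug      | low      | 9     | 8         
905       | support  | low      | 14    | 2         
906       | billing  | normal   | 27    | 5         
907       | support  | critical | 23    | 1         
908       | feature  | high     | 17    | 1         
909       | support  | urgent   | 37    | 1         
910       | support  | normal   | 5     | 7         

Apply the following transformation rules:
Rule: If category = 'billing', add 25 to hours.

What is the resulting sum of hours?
254

Step 1: Count records where category = 'billing': 2
Step 2: Total bonus added: 2 × 25 = 50
Step 3: Original sum of hours: 204
Step 4: Final sum = 204 + 50 = 254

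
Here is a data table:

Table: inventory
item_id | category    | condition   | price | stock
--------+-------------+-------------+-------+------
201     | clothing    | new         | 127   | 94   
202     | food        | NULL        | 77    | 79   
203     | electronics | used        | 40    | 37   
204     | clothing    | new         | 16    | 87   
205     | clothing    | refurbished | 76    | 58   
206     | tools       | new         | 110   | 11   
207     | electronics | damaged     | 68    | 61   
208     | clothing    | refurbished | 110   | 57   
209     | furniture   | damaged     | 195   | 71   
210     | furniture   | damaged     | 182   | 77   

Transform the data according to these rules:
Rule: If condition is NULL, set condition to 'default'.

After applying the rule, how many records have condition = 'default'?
1

Step 1: Count records where condition IS NULL
Step 2: Found 1 records with NULL condition
Step 3: These records will have condition set to 'default'
Step 4: Records already having condition = 'default': 0
Step 5: Answer: 1 + 0 = 1 records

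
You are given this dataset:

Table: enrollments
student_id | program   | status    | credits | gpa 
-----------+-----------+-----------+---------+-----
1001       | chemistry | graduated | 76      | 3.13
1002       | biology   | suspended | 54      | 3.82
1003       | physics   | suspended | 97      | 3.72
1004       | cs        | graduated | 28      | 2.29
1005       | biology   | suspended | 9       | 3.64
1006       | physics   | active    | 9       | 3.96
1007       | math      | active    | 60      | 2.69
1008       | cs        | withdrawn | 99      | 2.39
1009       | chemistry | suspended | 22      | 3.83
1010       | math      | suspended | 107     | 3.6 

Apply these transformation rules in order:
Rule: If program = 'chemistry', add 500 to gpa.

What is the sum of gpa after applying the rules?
1033.07

Step 1: Count records where program = 'chemistry': 2
Step 2: Total bonus added: 2 × 500 = 1000
Step 3: Original sum of gpa: 33.07
Step 4: Final sum = 33.07 + 1000 = 1033.07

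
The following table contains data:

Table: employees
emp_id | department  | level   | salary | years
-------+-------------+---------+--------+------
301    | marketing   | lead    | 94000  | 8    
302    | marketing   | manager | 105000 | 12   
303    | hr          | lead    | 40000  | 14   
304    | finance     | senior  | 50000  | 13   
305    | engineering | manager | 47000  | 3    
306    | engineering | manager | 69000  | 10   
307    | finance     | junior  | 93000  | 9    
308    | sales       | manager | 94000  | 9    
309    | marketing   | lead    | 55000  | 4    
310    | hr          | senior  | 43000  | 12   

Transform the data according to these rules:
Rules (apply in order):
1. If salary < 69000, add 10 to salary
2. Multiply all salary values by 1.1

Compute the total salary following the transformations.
759055.0

Step 1: Apply Rule 1 - Add 10 to records with salary < 69000
  - 5 records affected: 235000 + (5 × 10) = 235050
  - Unaffected records: 455000
  - Sum after Rule 1: 690050
Step 2: Apply Rule 2 - Multiply all by 1.1
  - 690050 × 1.1 = 759055.0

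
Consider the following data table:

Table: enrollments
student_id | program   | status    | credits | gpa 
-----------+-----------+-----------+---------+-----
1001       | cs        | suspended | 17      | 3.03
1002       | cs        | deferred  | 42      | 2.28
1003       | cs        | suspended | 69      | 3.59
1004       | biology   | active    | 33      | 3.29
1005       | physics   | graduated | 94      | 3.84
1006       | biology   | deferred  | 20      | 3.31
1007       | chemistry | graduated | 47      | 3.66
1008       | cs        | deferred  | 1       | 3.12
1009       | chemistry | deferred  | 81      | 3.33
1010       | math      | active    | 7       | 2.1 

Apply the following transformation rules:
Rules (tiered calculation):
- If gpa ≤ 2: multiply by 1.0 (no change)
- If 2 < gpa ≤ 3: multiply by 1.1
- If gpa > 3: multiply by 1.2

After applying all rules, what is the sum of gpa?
37.42

Step 1: Tier 1 (gpa ≤ 2): 0 records, sum = 0 × 1.0 = 0.0
Step 2: Tier 2 (2 < gpa ≤ 3): 2 records, sum = 4.38 × 1.1 = 4.82
Step 3: Tier 3 (gpa > 3): 8 records, sum = 27.17 × 1.2 = 32.6
Step 4: Final sum = 0.0 + 4.82 + 32.6 = 37.42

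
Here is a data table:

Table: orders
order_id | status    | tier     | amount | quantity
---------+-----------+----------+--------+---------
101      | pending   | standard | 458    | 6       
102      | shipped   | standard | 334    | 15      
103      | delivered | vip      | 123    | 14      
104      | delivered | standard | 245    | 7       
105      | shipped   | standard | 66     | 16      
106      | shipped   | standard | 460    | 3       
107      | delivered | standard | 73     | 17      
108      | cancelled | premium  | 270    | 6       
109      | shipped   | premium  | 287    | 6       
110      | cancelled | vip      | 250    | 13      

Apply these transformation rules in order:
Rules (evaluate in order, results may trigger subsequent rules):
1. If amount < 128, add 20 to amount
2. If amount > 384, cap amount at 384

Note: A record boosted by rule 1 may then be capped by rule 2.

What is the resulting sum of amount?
2476

Step 1: Apply rule 1 to records with amount < 128
  - 3 records get bonus of 20
  - Of these, 0 records then exceed 384 and get capped
Step 2: Apply rule 2 to records with amount > 384
  - 2 records (original) are capped
Step 3: Calculate final sum = 2476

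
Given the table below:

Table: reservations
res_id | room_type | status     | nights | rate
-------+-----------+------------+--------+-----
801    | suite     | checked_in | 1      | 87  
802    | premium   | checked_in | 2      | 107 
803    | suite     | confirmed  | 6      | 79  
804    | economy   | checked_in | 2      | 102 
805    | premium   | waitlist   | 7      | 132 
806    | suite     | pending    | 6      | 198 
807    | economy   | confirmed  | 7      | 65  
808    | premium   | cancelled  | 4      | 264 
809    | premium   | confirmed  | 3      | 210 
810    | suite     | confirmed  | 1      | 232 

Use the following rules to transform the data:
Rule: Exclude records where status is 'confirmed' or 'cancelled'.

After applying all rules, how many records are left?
5

Step 1: Count records to exclude
  - 4 (confirmed) + 1 (cancelled) = 5 records
Step 2: Total records: 10
Step 3: Remaining = 10 - 5 = 5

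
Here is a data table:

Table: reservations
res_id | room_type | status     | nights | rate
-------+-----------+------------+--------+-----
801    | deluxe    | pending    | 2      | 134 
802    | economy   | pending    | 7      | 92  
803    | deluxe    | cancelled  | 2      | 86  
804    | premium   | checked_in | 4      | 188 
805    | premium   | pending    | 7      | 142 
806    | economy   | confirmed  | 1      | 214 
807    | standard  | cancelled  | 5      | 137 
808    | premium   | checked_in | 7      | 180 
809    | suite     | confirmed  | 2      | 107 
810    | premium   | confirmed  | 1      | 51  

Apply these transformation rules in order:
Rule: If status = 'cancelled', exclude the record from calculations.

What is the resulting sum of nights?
31

Step 1: Identify records where status = 'cancelled'
Step 2: The excluded records sum to 7
Step 3: Original total nights = 38
Step 4: Remaining total = 38 - 7 = 31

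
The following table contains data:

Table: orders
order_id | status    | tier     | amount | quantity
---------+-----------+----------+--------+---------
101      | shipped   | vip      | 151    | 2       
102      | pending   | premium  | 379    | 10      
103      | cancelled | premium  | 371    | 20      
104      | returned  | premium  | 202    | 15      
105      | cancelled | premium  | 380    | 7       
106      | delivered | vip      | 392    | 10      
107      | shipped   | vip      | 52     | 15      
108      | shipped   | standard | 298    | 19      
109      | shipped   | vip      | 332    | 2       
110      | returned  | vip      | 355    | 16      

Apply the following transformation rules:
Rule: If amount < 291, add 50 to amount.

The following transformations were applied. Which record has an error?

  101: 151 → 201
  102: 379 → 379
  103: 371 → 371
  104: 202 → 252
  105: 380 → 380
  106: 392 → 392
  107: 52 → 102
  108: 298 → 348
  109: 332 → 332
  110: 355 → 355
Record 108 has an error. The correct transformed value should be 298, not 348.

Step 1: Check each record against the rule
Step 2: Record 108 has amount = 298
Step 3: Since 298 >= 291, the bonus should not have been applied
Step 4: Correct value = 298, but claimed value = 348
Conclusion: Record 108 has the error.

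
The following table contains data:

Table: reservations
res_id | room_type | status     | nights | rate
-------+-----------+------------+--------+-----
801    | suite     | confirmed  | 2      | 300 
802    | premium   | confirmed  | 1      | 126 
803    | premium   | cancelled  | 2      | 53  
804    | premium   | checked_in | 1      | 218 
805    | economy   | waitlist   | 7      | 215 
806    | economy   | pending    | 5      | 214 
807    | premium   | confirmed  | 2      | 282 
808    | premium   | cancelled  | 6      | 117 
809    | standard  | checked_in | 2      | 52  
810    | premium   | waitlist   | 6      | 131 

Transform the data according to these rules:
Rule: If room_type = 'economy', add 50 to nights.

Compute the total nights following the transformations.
134

Step 1: Count records where room_type = 'economy': 2
Step 2: Total bonus added: 2 × 50 = 100
Step 3: Original sum of nights: 34
Step 4: Final sum = 34 + 100 = 134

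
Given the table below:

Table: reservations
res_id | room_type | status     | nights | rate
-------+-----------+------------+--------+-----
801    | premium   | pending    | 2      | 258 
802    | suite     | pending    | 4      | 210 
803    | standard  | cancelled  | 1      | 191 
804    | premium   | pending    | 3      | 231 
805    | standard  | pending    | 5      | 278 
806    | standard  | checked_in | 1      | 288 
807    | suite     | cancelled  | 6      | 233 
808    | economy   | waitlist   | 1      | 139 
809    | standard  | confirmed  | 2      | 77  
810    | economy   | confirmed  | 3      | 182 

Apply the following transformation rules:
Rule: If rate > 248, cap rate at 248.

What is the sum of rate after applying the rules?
2007

Step 1: 3 records have rate > 248
Step 2: These records originally summed to 824
Step 3: After capping: 3 × 248 = 744
Step 4: Unaffected records sum: 1263
Step 5: Final sum = 744 + 1263 = 2007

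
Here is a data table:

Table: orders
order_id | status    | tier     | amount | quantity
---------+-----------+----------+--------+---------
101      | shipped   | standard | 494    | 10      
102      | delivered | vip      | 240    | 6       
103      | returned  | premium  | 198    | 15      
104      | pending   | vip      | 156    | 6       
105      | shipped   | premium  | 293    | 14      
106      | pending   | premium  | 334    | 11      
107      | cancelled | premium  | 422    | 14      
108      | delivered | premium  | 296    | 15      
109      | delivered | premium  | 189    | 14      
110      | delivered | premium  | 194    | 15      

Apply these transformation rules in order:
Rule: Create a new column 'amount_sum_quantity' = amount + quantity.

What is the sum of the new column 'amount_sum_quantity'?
2936

Step 1: For each record, compute amount + quantity
Example calculations:
  494 + 10 = 504
  240 + 6 = 246
  198 + 15 = 213
  ...
Step 2: Sum all derived values
Step 3: Total = 2936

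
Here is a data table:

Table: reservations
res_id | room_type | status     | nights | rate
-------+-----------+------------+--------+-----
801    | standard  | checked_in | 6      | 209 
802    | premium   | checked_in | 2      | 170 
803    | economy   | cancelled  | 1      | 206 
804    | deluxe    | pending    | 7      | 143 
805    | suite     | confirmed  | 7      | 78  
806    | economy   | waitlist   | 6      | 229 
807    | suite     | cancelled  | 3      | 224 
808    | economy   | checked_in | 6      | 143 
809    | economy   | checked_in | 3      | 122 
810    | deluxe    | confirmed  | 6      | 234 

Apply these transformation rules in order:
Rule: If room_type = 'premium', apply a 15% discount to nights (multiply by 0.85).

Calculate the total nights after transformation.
46.7

Step 1: Records with room_type = 'premium' have total nights = 2
Step 2: Apply multiplier: 2 × 0.85 = 1.7
Step 3: Other records total: 45
Step 4: Final sum = 1.7 + 45 = 46.7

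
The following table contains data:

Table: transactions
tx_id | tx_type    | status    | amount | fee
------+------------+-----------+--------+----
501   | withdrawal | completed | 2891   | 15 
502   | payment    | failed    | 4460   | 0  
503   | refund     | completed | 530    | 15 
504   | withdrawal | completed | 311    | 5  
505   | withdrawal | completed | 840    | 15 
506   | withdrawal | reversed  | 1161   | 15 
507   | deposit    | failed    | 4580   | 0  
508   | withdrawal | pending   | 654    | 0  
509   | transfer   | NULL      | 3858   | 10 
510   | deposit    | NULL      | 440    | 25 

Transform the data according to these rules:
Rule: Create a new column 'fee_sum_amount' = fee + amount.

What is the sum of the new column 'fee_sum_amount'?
19825

Step 1: For each record, compute fee + amount
Example calculations:
  15 + 2891 = 2906
  0 + 4460 = 4460
  15 + 530 = 545
  ...
Step 2: Sum all derived values
Step 3: Total = 19825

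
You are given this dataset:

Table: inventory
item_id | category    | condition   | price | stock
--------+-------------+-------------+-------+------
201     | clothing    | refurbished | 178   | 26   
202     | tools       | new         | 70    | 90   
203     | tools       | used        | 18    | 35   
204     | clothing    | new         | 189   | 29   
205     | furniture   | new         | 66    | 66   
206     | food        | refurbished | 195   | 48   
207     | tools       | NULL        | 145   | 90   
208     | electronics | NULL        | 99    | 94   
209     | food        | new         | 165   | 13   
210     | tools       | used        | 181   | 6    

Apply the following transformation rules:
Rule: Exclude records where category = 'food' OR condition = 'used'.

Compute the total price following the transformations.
747

Step 1: Find records where category = 'food' OR condition = 'used'
Step 2: 4 records match, summing to 559
Step 3: Original sum: 1306
Step 4: Remaining sum = 1306 - 559 = 747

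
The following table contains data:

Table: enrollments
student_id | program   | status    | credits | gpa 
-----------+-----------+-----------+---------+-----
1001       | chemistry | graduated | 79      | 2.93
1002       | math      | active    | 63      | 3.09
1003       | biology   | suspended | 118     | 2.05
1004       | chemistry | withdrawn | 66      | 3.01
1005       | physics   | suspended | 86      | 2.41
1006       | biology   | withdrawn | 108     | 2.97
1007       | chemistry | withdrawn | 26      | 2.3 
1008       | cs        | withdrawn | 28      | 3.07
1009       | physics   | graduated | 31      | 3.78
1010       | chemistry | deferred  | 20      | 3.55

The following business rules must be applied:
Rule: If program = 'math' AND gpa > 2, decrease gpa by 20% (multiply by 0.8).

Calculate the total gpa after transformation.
28.54

Step 1: Find records where program = 'math' AND gpa > 2
Step 2: 1 records match, summing to 3.09
Step 3: After multiplier: 3.09 × 0.8 = 2.47
Step 4: Unaffected records sum: 26.07
Step 5: Final sum = 2.47 + 26.07 = 28.54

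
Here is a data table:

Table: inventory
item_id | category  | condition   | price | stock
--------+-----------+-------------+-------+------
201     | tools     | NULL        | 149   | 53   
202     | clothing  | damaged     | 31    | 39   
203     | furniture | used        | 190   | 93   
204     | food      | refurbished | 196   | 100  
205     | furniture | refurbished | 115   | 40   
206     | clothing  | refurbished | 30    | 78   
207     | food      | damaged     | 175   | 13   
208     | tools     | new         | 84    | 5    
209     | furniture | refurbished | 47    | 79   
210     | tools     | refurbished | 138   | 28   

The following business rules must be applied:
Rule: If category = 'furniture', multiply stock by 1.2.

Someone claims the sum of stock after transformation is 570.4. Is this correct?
Yes, the result is correct.

Step 1: Calculate the correct sum after transformation
Step 2: Apply multiplier 1.2 to records where category = 'furniture'
Step 3: Correct result = 570.4
Step 4: Claimed result = 570.4
Step 5: 570.4 = 570.4 ✓
Conclusion: The claimed result is correct.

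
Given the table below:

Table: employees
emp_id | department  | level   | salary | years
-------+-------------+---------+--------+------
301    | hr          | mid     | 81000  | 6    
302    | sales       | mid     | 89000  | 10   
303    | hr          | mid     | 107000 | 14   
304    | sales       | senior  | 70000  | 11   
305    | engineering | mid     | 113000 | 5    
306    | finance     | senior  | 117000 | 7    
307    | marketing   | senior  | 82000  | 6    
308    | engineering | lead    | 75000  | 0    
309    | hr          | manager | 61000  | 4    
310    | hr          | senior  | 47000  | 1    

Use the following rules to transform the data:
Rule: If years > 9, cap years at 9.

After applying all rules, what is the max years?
9

Step 1: Original maximum years = 14
Step 2: Apply cap at 9
Step 3: 3 records had years > 9 and were capped
Step 4: Maximum after transformation = 9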